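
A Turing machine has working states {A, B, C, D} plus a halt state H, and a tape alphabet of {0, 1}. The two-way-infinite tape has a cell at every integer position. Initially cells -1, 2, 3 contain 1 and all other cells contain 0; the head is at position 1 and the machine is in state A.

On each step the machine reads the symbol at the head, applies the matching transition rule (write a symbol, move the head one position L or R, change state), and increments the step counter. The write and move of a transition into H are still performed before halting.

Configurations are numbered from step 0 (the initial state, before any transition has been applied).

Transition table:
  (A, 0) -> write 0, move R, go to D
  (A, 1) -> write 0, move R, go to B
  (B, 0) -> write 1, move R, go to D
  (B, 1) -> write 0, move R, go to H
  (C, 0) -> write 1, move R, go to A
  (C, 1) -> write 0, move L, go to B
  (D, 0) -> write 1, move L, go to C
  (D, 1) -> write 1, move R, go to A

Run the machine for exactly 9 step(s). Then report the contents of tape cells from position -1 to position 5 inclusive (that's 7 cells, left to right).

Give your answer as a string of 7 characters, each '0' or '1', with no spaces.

Answer: 1001011

Derivation:
Step 1: in state A at pos 1, read 0 -> (A,0)->write 0,move R,goto D. Now: state=D, head=2, tape[-2..4]=0100110 (head:     ^)
Step 2: in state D at pos 2, read 1 -> (D,1)->write 1,move R,goto A. Now: state=A, head=3, tape[-2..4]=0100110 (head:      ^)
Step 3: in state A at pos 3, read 1 -> (A,1)->write 0,move R,goto B. Now: state=B, head=4, tape[-2..5]=01001000 (head:       ^)
Step 4: in state B at pos 4, read 0 -> (B,0)->write 1,move R,goto D. Now: state=D, head=5, tape[-2..6]=010010100 (head:        ^)
Step 5: in state D at pos 5, read 0 -> (D,0)->write 1,move L,goto C. Now: state=C, head=4, tape[-2..6]=010010110 (head:       ^)
Step 6: in state C at pos 4, read 1 -> (C,1)->write 0,move L,goto B. Now: state=B, head=3, tape[-2..6]=010010010 (head:      ^)
Step 7: in state B at pos 3, read 0 -> (B,0)->write 1,move R,goto D. Now: state=D, head=4, tape[-2..6]=010011010 (head:       ^)
Step 8: in state D at pos 4, read 0 -> (D,0)->write 1,move L,goto C. Now: state=C, head=3, tape[-2..6]=010011110 (head:      ^)
Step 9: in state C at pos 3, read 1 -> (C,1)->write 0,move L,goto B. Now: state=B, head=2, tape[-2..6]=010010110 (head:     ^)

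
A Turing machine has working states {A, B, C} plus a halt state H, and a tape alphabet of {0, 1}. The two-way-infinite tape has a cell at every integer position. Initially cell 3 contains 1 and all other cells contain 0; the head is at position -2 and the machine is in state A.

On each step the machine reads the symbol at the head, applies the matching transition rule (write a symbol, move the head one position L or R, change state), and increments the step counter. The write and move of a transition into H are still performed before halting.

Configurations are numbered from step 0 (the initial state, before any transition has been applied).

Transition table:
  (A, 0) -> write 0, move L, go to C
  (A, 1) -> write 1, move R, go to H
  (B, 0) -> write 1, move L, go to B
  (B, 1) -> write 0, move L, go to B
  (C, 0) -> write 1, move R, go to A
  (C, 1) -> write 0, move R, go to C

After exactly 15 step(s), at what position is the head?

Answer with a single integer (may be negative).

Answer: 1

Derivation:
Step 1: in state A at pos -2, read 0 -> (A,0)->write 0,move L,goto C. Now: state=C, head=-3, tape[-4..4]=000000010 (head:  ^)
Step 2: in state C at pos -3, read 0 -> (C,0)->write 1,move R,goto A. Now: state=A, head=-2, tape[-4..4]=010000010 (head:   ^)
Step 3: in state A at pos -2, read 0 -> (A,0)->write 0,move L,goto C. Now: state=C, head=-3, tape[-4..4]=010000010 (head:  ^)
Step 4: in state C at pos -3, read 1 -> (C,1)->write 0,move R,goto C. Now: state=C, head=-2, tape[-4..4]=000000010 (head:   ^)
Step 5: in state C at pos -2, read 0 -> (C,0)->write 1,move R,goto A. Now: state=A, head=-1, tape[-4..4]=001000010 (head:    ^)
Step 6: in state A at pos -1, read 0 -> (A,0)->write 0,move L,goto C. Now: state=C, head=-2, tape[-4..4]=001000010 (head:   ^)
Step 7: in state C at pos -2, read 1 -> (C,1)->write 0,move R,goto C. Now: state=C, head=-1, tape[-4..4]=000000010 (head:    ^)
Step 8: in state C at pos -1, read 0 -> (C,0)->write 1,move R,goto A. Now: state=A, head=0, tape[-4..4]=000100010 (head:     ^)
Step 9: in state A at pos 0, read 0 -> (A,0)->write 0,move L,goto C. Now: state=C, head=-1, tape[-4..4]=000100010 (head:    ^)
Step 10: in state C at pos -1, read 1 -> (C,1)->write 0,move R,goto C. Now: state=C, head=0, tape[-4..4]=000000010 (head:     ^)
Step 11: in state C at pos 0, read 0 -> (C,0)->write 1,move R,goto A. Now: state=A, head=1, tape[-4..4]=000010010 (head:      ^)
Step 12: in state A at pos 1, read 0 -> (A,0)->write 0,move L,goto C. Now: state=C, head=0, tape[-4..4]=000010010 (head:     ^)
Step 13: in state C at pos 0, read 1 -> (C,1)->write 0,move R,goto C. Now: state=C, head=1, tape[-4..4]=000000010 (head:      ^)
Step 14: in state C at pos 1, read 0 -> (C,0)->write 1,move R,goto A. Now: state=A, head=2, tape[-4..4]=000001010 (head:       ^)
Step 15: in state A at pos 2, read 0 -> (A,0)->write 0,move L,goto C. Now: state=C, head=1, tape[-4..4]=000001010 (head:      ^)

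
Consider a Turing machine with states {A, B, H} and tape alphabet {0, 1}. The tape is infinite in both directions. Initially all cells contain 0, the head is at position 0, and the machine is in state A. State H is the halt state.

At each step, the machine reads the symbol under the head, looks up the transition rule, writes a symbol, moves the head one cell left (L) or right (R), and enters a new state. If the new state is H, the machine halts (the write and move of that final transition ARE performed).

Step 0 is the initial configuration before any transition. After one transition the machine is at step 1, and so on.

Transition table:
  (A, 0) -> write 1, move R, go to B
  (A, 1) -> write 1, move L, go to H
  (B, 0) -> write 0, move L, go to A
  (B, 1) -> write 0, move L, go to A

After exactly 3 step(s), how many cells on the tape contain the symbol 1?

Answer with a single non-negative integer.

Answer: 1

Derivation:
Step 1: in state A at pos 0, read 0 -> (A,0)->write 1,move R,goto B. Now: state=B, head=1, tape[-1..2]=0100 (head:   ^)
Step 2: in state B at pos 1, read 0 -> (B,0)->write 0,move L,goto A. Now: state=A, head=0, tape[-1..2]=0100 (head:  ^)
Step 3: in state A at pos 0, read 1 -> (A,1)->write 1,move L,goto H. Now: state=H, head=-1, tape[-2..2]=00100 (head:  ^)
Cells containing 1 after step 3: {0} -> 1 cell(s)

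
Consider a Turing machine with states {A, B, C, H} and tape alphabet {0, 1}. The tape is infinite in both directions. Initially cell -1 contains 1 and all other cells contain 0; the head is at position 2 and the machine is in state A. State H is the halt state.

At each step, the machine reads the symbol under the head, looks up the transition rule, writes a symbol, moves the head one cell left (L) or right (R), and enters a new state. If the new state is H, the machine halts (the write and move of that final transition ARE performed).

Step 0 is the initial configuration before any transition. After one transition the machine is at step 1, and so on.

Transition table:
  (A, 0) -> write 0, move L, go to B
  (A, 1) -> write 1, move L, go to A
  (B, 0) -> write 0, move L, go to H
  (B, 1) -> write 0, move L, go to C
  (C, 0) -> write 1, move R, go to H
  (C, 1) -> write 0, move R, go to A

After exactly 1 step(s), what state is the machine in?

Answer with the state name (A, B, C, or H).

Answer: B

Derivation:
Step 1: in state A at pos 2, read 0 -> (A,0)->write 0,move L,goto B. Now: state=B, head=1, tape[-2..3]=010000 (head:    ^)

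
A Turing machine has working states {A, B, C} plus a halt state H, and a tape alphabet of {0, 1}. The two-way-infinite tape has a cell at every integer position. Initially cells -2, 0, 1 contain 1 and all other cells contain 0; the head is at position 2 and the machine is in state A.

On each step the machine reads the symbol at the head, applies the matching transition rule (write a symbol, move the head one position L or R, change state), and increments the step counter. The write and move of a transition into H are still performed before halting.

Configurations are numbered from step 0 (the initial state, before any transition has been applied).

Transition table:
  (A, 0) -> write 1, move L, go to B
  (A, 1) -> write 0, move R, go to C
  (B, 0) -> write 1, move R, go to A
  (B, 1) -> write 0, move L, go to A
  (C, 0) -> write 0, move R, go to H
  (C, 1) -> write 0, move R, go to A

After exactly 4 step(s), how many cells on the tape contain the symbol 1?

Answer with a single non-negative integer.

Answer: 2

Derivation:
Step 1: in state A at pos 2, read 0 -> (A,0)->write 1,move L,goto B. Now: state=B, head=1, tape[-3..3]=0101110 (head:     ^)
Step 2: in state B at pos 1, read 1 -> (B,1)->write 0,move L,goto A. Now: state=A, head=0, tape[-3..3]=0101010 (head:    ^)
Step 3: in state A at pos 0, read 1 -> (A,1)->write 0,move R,goto C. Now: state=C, head=1, tape[-3..3]=0100010 (head:     ^)
Step 4: in state C at pos 1, read 0 -> (C,0)->write 0,move R,goto H. Now: state=H, head=2, tape[-3..3]=0100010 (head:      ^)
Cells containing 1 after step 4: {-2, 2} -> 2 cell(s)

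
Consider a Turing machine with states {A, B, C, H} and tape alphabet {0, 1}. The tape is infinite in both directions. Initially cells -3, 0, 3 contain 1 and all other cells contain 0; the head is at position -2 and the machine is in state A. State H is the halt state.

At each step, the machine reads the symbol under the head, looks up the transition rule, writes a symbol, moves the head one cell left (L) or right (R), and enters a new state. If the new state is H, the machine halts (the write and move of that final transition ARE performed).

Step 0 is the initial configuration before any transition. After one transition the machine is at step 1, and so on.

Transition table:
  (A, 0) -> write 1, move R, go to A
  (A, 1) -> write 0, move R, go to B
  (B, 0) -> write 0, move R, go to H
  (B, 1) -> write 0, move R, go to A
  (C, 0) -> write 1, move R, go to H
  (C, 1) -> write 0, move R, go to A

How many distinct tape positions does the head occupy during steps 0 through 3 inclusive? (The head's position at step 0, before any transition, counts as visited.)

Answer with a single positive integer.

Answer: 4

Derivation:
Step 1: in state A at pos -2, read 0 -> (A,0)->write 1,move R,goto A. Now: state=A, head=-1, tape[-4..4]=011010010 (head:    ^)
Step 2: in state A at pos -1, read 0 -> (A,0)->write 1,move R,goto A. Now: state=A, head=0, tape[-4..4]=011110010 (head:     ^)
Step 3: in state A at pos 0, read 1 -> (A,1)->write 0,move R,goto B. Now: state=B, head=1, tape[-4..4]=011100010 (head:      ^)
Head positions at steps 0..3: starting at -2, distinct positions visited = {-2, -1, 0, 1} -> 4 position(s)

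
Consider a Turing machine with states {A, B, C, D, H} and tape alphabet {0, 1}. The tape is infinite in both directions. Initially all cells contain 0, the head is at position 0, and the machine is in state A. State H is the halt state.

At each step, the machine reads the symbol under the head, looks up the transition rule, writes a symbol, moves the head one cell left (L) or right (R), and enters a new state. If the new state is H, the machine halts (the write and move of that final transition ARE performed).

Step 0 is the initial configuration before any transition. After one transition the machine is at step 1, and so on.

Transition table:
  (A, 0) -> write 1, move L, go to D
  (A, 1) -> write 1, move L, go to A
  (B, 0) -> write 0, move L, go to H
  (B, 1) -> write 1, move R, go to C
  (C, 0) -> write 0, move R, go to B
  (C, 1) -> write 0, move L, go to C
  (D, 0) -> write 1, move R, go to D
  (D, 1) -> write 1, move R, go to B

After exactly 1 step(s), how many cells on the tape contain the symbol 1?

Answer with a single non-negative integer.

Answer: 1

Derivation:
Step 1: in state A at pos 0, read 0 -> (A,0)->write 1,move L,goto D. Now: state=D, head=-1, tape[-2..1]=0010 (head:  ^)
Cells containing 1 after step 1: {0} -> 1 cell(s)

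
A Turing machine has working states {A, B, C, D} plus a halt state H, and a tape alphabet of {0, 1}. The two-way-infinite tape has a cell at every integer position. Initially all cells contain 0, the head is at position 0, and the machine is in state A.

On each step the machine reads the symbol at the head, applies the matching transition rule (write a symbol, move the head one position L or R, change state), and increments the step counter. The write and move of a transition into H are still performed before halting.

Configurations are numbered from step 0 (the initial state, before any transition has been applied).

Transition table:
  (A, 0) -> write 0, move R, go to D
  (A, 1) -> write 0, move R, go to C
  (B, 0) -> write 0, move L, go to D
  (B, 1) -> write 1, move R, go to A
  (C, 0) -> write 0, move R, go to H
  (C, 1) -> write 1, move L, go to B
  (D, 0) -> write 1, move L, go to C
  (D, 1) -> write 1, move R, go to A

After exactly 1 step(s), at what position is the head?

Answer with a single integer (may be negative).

Step 1: in state A at pos 0, read 0 -> (A,0)->write 0,move R,goto D. Now: state=D, head=1, tape[-1..2]=0000 (head:   ^)

Answer: 1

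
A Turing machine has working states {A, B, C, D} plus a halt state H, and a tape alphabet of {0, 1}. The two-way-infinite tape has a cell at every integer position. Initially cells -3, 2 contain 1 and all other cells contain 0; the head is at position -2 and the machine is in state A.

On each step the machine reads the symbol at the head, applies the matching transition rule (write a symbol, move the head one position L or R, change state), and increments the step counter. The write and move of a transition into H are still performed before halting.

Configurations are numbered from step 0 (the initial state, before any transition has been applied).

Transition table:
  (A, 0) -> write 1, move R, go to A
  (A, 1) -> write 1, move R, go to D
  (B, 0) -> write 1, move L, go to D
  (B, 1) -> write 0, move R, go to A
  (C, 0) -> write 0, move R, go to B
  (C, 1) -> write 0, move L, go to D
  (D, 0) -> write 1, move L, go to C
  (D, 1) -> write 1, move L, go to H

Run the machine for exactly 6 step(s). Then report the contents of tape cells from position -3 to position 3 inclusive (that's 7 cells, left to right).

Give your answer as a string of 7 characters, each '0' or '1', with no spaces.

Answer: 1111111

Derivation:
Step 1: in state A at pos -2, read 0 -> (A,0)->write 1,move R,goto A. Now: state=A, head=-1, tape[-4..3]=01100010 (head:    ^)
Step 2: in state A at pos -1, read 0 -> (A,0)->write 1,move R,goto A. Now: state=A, head=0, tape[-4..3]=01110010 (head:     ^)
Step 3: in state A at pos 0, read 0 -> (A,0)->write 1,move R,goto A. Now: state=A, head=1, tape[-4..3]=01111010 (head:      ^)
Step 4: in state A at pos 1, read 0 -> (A,0)->write 1,move R,goto A. Now: state=A, head=2, tape[-4..3]=01111110 (head:       ^)
Step 5: in state A at pos 2, read 1 -> (A,1)->write 1,move R,goto D. Now: state=D, head=3, tape[-4..4]=011111100 (head:        ^)
Step 6: in state D at pos 3, read 0 -> (D,0)->write 1,move L,goto C. Now: state=C, head=2, tape[-4..4]=011111110 (head:       ^)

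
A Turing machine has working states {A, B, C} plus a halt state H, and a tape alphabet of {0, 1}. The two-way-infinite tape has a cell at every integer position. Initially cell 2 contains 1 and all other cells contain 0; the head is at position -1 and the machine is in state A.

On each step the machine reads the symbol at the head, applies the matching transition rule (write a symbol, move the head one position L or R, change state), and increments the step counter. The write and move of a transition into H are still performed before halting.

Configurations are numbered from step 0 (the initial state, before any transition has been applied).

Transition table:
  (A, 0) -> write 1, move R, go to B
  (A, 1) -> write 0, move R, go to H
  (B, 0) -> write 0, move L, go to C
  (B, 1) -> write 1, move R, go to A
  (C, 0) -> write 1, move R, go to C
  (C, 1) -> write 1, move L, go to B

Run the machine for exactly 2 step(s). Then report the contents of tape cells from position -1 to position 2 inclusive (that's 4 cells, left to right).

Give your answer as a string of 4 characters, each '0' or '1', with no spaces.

Step 1: in state A at pos -1, read 0 -> (A,0)->write 1,move R,goto B. Now: state=B, head=0, tape[-2..3]=010010 (head:   ^)
Step 2: in state B at pos 0, read 0 -> (B,0)->write 0,move L,goto C. Now: state=C, head=-1, tape[-2..3]=010010 (head:  ^)

Answer: 1001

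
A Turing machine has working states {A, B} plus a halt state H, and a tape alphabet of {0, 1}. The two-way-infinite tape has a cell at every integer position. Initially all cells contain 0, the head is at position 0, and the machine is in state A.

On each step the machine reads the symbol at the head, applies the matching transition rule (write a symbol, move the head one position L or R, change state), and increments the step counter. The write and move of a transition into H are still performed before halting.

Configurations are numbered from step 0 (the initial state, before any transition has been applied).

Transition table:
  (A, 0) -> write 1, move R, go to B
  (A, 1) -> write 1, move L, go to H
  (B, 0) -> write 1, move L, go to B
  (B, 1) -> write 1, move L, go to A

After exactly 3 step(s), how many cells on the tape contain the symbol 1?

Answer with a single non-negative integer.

Step 1: in state A at pos 0, read 0 -> (A,0)->write 1,move R,goto B. Now: state=B, head=1, tape[-1..2]=0100 (head:   ^)
Step 2: in state B at pos 1, read 0 -> (B,0)->write 1,move L,goto B. Now: state=B, head=0, tape[-1..2]=0110 (head:  ^)
Step 3: in state B at pos 0, read 1 -> (B,1)->write 1,move L,goto A. Now: state=A, head=-1, tape[-2..2]=00110 (head:  ^)
Cells containing 1 after step 3: {0, 1} -> 2 cell(s)

Answer: 2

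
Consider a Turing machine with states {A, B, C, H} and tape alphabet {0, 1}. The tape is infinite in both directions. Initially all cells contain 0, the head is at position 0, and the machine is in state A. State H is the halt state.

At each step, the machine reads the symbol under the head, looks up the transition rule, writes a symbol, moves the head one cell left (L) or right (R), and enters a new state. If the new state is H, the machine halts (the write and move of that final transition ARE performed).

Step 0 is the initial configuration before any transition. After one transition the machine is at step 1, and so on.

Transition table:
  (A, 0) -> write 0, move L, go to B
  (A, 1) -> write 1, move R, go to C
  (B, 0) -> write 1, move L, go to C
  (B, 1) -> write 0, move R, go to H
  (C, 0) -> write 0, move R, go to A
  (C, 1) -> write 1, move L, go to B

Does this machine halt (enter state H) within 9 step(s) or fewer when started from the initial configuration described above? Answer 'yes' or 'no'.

Step 1: in state A at pos 0, read 0 -> (A,0)->write 0,move L,goto B. Now: state=B, head=-1, tape[-2..1]=0000 (head:  ^)
Step 2: in state B at pos -1, read 0 -> (B,0)->write 1,move L,goto C. Now: state=C, head=-2, tape[-3..1]=00100 (head:  ^)
Step 3: in state C at pos -2, read 0 -> (C,0)->write 0,move R,goto A. Now: state=A, head=-1, tape[-3..1]=00100 (head:   ^)
Step 4: in state A at pos -1, read 1 -> (A,1)->write 1,move R,goto C. Now: state=C, head=0, tape[-3..1]=00100 (head:    ^)
Step 5: in state C at pos 0, read 0 -> (C,0)->write 0,move R,goto A. Now: state=A, head=1, tape[-3..2]=001000 (head:     ^)
Step 6: in state A at pos 1, read 0 -> (A,0)->write 0,move L,goto B. Now: state=B, head=0, tape[-3..2]=001000 (head:    ^)
Step 7: in state B at pos 0, read 0 -> (B,0)->write 1,move L,goto C. Now: state=C, head=-1, tape[-3..2]=001100 (head:   ^)
Step 8: in state C at pos -1, read 1 -> (C,1)->write 1,move L,goto B. Now: state=B, head=-2, tape[-3..2]=001100 (head:  ^)
Step 9: in state B at pos -2, read 0 -> (B,0)->write 1,move L,goto C. Now: state=C, head=-3, tape[-4..2]=0011100 (head:  ^)
After 9 step(s): state = C (not H) -> not halted within 9 -> no

Answer: no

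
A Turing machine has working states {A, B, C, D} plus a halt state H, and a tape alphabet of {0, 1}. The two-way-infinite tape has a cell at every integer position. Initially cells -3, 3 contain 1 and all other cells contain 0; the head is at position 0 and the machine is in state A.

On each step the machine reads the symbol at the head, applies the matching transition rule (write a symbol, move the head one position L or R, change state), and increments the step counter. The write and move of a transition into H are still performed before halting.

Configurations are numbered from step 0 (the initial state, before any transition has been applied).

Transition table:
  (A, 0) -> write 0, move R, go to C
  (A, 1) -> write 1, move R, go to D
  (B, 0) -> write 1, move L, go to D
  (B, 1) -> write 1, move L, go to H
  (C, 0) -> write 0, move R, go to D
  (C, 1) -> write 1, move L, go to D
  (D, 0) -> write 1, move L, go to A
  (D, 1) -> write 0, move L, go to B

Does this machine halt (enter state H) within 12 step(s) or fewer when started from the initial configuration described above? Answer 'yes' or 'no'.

Answer: no

Derivation:
Step 1: in state A at pos 0, read 0 -> (A,0)->write 0,move R,goto C. Now: state=C, head=1, tape[-4..4]=010000010 (head:      ^)
Step 2: in state C at pos 1, read 0 -> (C,0)->write 0,move R,goto D. Now: state=D, head=2, tape[-4..4]=010000010 (head:       ^)
Step 3: in state D at pos 2, read 0 -> (D,0)->write 1,move L,goto A. Now: state=A, head=1, tape[-4..4]=010000110 (head:      ^)
Step 4: in state A at pos 1, read 0 -> (A,0)->write 0,move R,goto C. Now: state=C, head=2, tape[-4..4]=010000110 (head:       ^)
Step 5: in state C at pos 2, read 1 -> (C,1)->write 1,move L,goto D. Now: state=D, head=1, tape[-4..4]=010000110 (head:      ^)
Step 6: in state D at pos 1, read 0 -> (D,0)->write 1,move L,goto A. Now: state=A, head=0, tape[-4..4]=010001110 (head:     ^)
Step 7: in state A at pos 0, read 0 -> (A,0)->write 0,move R,goto C. Now: state=C, head=1, tape[-4..4]=010001110 (head:      ^)
Step 8: in state C at pos 1, read 1 -> (C,1)->write 1,move L,goto D. Now: state=D, head=0, tape[-4..4]=010001110 (head:     ^)
Step 9: in state D at pos 0, read 0 -> (D,0)->write 1,move L,goto A. Now: state=A, head=-1, tape[-4..4]=010011110 (head:    ^)
Step 10: in state A at pos -1, read 0 -> (A,0)->write 0,move R,goto C. Now: state=C, head=0, tape[-4..4]=010011110 (head:     ^)
Step 11: in state C at pos 0, read 1 -> (C,1)->write 1,move L,goto D. Now: state=D, head=-1, tape[-4..4]=010011110 (head:    ^)
Step 12: in state D at pos -1, read 0 -> (D,0)->write 1,move L,goto A. Now: state=A, head=-2, tape[-4..4]=010111110 (head:   ^)
After 12 step(s): state = A (not H) -> not halted within 12 -> no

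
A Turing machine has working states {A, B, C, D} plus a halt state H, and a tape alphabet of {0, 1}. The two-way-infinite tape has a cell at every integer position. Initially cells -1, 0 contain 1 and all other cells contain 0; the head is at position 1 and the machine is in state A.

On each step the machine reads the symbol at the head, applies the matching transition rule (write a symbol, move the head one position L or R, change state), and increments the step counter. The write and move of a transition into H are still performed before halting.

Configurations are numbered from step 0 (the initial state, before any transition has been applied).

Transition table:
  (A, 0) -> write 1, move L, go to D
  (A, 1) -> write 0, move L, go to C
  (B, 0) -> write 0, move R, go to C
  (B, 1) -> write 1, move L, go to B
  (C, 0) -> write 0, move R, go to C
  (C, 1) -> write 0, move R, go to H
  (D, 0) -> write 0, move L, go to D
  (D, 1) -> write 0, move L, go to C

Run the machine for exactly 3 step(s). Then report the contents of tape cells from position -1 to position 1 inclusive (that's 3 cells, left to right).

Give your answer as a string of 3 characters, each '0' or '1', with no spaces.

Step 1: in state A at pos 1, read 0 -> (A,0)->write 1,move L,goto D. Now: state=D, head=0, tape[-2..2]=01110 (head:   ^)
Step 2: in state D at pos 0, read 1 -> (D,1)->write 0,move L,goto C. Now: state=C, head=-1, tape[-2..2]=01010 (head:  ^)
Step 3: in state C at pos -1, read 1 -> (C,1)->write 0,move R,goto H. Now: state=H, head=0, tape[-2..2]=00010 (head:   ^)

Answer: 001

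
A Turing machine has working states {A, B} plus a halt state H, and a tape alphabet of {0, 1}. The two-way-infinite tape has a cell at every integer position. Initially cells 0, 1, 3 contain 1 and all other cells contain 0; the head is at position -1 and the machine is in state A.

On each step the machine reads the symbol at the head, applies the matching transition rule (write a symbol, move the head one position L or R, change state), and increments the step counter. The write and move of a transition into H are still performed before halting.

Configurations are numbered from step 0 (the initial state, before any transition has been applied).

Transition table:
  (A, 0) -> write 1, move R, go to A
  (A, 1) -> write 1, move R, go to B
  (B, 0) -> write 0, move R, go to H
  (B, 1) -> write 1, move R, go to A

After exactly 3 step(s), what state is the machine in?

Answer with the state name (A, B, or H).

Answer: A

Derivation:
Step 1: in state A at pos -1, read 0 -> (A,0)->write 1,move R,goto A. Now: state=A, head=0, tape[-2..4]=0111010 (head:   ^)
Step 2: in state A at pos 0, read 1 -> (A,1)->write 1,move R,goto B. Now: state=B, head=1, tape[-2..4]=0111010 (head:    ^)
Step 3: in state B at pos 1, read 1 -> (B,1)->write 1,move R,goto A. Now: state=A, head=2, tape[-2..4]=0111010 (head:     ^)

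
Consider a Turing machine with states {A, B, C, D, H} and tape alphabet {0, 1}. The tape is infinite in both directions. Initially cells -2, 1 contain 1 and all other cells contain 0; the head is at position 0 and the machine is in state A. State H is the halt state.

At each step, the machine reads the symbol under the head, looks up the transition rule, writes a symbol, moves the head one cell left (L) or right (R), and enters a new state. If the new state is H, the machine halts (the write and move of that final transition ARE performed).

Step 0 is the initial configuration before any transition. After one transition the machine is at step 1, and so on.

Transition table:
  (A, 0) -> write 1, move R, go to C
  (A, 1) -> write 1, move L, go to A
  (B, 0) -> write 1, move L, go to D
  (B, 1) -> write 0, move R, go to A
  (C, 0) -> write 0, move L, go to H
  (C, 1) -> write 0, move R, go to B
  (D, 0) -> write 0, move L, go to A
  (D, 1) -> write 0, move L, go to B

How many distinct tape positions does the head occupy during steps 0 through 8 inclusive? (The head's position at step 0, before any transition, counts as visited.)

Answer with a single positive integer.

Answer: 4

Derivation:
Step 1: in state A at pos 0, read 0 -> (A,0)->write 1,move R,goto C. Now: state=C, head=1, tape[-3..2]=010110 (head:     ^)
Step 2: in state C at pos 1, read 1 -> (C,1)->write 0,move R,goto B. Now: state=B, head=2, tape[-3..3]=0101000 (head:      ^)
Step 3: in state B at pos 2, read 0 -> (B,0)->write 1,move L,goto D. Now: state=D, head=1, tape[-3..3]=0101010 (head:     ^)
Step 4: in state D at pos 1, read 0 -> (D,0)->write 0,move L,goto A. Now: state=A, head=0, tape[-3..3]=0101010 (head:    ^)
Step 5: in state A at pos 0, read 1 -> (A,1)->write 1,move L,goto A. Now: state=A, head=-1, tape[-3..3]=0101010 (head:   ^)
Step 6: in state A at pos -1, read 0 -> (A,0)->write 1,move R,goto C. Now: state=C, head=0, tape[-3..3]=0111010 (head:    ^)
Step 7: in state C at pos 0, read 1 -> (C,1)->write 0,move R,goto B. Now: state=B, head=1, tape[-3..3]=0110010 (head:     ^)
Step 8: in state B at pos 1, read 0 -> (B,0)->write 1,move L,goto D. Now: state=D, head=0, tape[-3..3]=0110110 (head:    ^)
Head positions at steps 0..8: starting at 0, distinct positions visited = {-1, 0, 1, 2} -> 4 position(s)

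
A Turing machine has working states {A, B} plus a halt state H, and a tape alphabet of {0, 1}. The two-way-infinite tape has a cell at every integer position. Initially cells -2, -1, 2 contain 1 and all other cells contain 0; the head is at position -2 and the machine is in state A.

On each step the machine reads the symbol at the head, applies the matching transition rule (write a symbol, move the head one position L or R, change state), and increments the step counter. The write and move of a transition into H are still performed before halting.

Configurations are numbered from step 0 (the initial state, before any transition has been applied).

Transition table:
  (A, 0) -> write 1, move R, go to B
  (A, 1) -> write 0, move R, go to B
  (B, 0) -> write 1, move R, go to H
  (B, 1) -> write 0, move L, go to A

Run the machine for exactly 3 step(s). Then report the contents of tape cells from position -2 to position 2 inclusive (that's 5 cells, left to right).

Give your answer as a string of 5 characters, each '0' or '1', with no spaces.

Answer: 10001

Derivation:
Step 1: in state A at pos -2, read 1 -> (A,1)->write 0,move R,goto B. Now: state=B, head=-1, tape[-3..3]=0010010 (head:   ^)
Step 2: in state B at pos -1, read 1 -> (B,1)->write 0,move L,goto A. Now: state=A, head=-2, tape[-3..3]=0000010 (head:  ^)
Step 3: in state A at pos -2, read 0 -> (A,0)->write 1,move R,goto B. Now: state=B, head=-1, tape[-3..3]=0100010 (head:   ^)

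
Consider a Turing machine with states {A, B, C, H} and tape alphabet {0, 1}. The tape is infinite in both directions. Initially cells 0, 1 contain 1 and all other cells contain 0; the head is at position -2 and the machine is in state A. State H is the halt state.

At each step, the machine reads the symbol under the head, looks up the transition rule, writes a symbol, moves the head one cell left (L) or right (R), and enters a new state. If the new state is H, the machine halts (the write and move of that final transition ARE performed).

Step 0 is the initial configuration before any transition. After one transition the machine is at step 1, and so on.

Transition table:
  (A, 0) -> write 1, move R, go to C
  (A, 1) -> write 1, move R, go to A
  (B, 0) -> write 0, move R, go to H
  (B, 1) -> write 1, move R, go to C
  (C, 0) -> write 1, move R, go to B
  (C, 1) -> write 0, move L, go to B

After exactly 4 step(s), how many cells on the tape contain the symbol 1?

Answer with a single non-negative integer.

Step 1: in state A at pos -2, read 0 -> (A,0)->write 1,move R,goto C. Now: state=C, head=-1, tape[-3..2]=010110 (head:   ^)
Step 2: in state C at pos -1, read 0 -> (C,0)->write 1,move R,goto B. Now: state=B, head=0, tape[-3..2]=011110 (head:    ^)
Step 3: in state B at pos 0, read 1 -> (B,1)->write 1,move R,goto C. Now: state=C, head=1, tape[-3..2]=011110 (head:     ^)
Step 4: in state C at pos 1, read 1 -> (C,1)->write 0,move L,goto B. Now: state=B, head=0, tape[-3..2]=011100 (head:    ^)
Cells containing 1 after step 4: {-2, -1, 0} -> 3 cell(s)

Answer: 3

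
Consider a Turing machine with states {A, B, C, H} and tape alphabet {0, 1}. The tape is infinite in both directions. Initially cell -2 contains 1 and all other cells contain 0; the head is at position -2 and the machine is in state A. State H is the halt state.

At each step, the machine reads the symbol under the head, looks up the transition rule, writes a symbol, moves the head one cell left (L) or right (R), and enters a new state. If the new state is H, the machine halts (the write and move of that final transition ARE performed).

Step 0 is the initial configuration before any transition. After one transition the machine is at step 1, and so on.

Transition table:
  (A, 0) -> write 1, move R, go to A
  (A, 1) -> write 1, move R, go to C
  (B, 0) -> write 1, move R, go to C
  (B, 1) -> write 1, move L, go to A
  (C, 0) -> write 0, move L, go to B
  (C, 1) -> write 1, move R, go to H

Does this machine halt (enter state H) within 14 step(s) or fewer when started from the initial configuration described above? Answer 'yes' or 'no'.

Answer: yes

Derivation:
Step 1: in state A at pos -2, read 1 -> (A,1)->write 1,move R,goto C. Now: state=C, head=-1, tape[-3..0]=0100 (head:   ^)
Step 2: in state C at pos -1, read 0 -> (C,0)->write 0,move L,goto B. Now: state=B, head=-2, tape[-3..0]=0100 (head:  ^)
Step 3: in state B at pos -2, read 1 -> (B,1)->write 1,move L,goto A. Now: state=A, head=-3, tape[-4..0]=00100 (head:  ^)
Step 4: in state A at pos -3, read 0 -> (A,0)->write 1,move R,goto A. Now: state=A, head=-2, tape[-4..0]=01100 (head:   ^)
Step 5: in state A at pos -2, read 1 -> (A,1)->write 1,move R,goto C. Now: state=C, head=-1, tape[-4..0]=01100 (head:    ^)
Step 6: in state C at pos -1, read 0 -> (C,0)->write 0,move L,goto B. Now: state=B, head=-2, tape[-4..0]=01100 (head:   ^)
Step 7: in state B at pos -2, read 1 -> (B,1)->write 1,move L,goto A. Now: state=A, head=-3, tape[-4..0]=01100 (head:  ^)
Step 8: in state A at pos -3, read 1 -> (A,1)->write 1,move R,goto C. Now: state=C, head=-2, tape[-4..0]=01100 (head:   ^)
Step 9: in state C at pos -2, read 1 -> (C,1)->write 1,move R,goto H. Now: state=H, head=-1, tape[-4..0]=01100 (head:    ^)
State H reached at step 9; 9 <= 14 -> yes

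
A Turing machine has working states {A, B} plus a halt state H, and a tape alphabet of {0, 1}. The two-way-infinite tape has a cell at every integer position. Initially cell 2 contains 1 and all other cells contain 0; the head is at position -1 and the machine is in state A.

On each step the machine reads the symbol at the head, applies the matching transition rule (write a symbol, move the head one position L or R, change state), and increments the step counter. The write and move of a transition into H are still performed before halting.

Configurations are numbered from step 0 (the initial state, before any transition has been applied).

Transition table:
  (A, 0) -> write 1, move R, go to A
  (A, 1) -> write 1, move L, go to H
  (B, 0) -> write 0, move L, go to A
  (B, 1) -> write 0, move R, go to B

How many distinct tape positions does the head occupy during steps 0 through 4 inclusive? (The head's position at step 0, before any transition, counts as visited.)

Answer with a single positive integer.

Answer: 4

Derivation:
Step 1: in state A at pos -1, read 0 -> (A,0)->write 1,move R,goto A. Now: state=A, head=0, tape[-2..3]=010010 (head:   ^)
Step 2: in state A at pos 0, read 0 -> (A,0)->write 1,move R,goto A. Now: state=A, head=1, tape[-2..3]=011010 (head:    ^)
Step 3: in state A at pos 1, read 0 -> (A,0)->write 1,move R,goto A. Now: state=A, head=2, tape[-2..3]=011110 (head:     ^)
Step 4: in state A at pos 2, read 1 -> (A,1)->write 1,move L,goto H. Now: state=H, head=1, tape[-2..3]=011110 (head:    ^)
Head positions at steps 0..4: starting at -1, distinct positions visited = {-1, 0, 1, 2} -> 4 position(s)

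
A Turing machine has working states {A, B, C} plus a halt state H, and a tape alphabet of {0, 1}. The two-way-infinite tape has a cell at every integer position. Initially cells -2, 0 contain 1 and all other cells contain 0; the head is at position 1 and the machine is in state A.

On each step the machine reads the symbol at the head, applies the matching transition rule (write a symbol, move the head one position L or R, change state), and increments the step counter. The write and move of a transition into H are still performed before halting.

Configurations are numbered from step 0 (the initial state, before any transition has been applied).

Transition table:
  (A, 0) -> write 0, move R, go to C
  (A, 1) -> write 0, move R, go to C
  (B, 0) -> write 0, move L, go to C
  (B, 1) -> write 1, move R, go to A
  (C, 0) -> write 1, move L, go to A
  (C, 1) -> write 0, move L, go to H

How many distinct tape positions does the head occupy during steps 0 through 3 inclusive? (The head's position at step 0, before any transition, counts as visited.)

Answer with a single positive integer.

Step 1: in state A at pos 1, read 0 -> (A,0)->write 0,move R,goto C. Now: state=C, head=2, tape[-3..3]=0101000 (head:      ^)
Step 2: in state C at pos 2, read 0 -> (C,0)->write 1,move L,goto A. Now: state=A, head=1, tape[-3..3]=0101010 (head:     ^)
Step 3: in state A at pos 1, read 0 -> (A,0)->write 0,move R,goto C. Now: state=C, head=2, tape[-3..3]=0101010 (head:      ^)
Head positions at steps 0..3: starting at 1, distinct positions visited = {1, 2} -> 2 position(s)

Answer: 2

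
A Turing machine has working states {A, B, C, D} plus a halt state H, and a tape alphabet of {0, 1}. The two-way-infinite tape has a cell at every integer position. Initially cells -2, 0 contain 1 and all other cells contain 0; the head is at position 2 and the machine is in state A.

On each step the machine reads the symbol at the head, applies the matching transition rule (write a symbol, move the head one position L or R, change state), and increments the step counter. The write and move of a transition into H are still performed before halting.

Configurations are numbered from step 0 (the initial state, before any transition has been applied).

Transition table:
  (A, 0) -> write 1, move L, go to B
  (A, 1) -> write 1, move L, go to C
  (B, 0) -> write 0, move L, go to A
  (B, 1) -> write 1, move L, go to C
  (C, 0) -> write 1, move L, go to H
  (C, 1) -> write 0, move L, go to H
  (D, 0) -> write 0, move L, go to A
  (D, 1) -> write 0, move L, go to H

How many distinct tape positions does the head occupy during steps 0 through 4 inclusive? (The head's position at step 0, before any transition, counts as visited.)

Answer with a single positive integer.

Step 1: in state A at pos 2, read 0 -> (A,0)->write 1,move L,goto B. Now: state=B, head=1, tape[-3..3]=0101010 (head:     ^)
Step 2: in state B at pos 1, read 0 -> (B,0)->write 0,move L,goto A. Now: state=A, head=0, tape[-3..3]=0101010 (head:    ^)
Step 3: in state A at pos 0, read 1 -> (A,1)->write 1,move L,goto C. Now: state=C, head=-1, tape[-3..3]=0101010 (head:   ^)
Step 4: in state C at pos -1, read 0 -> (C,0)->write 1,move L,goto H. Now: state=H, head=-2, tape[-3..3]=0111010 (head:  ^)
Head positions at steps 0..4: starting at 2, distinct positions visited = {-2, -1, 0, 1, 2} -> 5 position(s)

Answer: 5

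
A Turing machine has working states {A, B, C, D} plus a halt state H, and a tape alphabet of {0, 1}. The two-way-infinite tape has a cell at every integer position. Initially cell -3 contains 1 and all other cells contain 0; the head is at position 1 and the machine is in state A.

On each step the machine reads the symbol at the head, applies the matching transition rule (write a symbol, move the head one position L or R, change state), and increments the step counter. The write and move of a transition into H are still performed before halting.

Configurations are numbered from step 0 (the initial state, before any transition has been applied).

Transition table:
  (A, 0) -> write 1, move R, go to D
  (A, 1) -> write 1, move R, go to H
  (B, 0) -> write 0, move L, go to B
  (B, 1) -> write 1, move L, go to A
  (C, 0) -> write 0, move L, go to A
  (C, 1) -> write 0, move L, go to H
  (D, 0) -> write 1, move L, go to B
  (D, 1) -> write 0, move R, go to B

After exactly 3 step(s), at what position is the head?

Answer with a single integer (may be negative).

Answer: 0

Derivation:
Step 1: in state A at pos 1, read 0 -> (A,0)->write 1,move R,goto D. Now: state=D, head=2, tape[-4..3]=01000100 (head:       ^)
Step 2: in state D at pos 2, read 0 -> (D,0)->write 1,move L,goto B. Now: state=B, head=1, tape[-4..3]=01000110 (head:      ^)
Step 3: in state B at pos 1, read 1 -> (B,1)->write 1,move L,goto A. Now: state=A, head=0, tape[-4..3]=01000110 (head:     ^)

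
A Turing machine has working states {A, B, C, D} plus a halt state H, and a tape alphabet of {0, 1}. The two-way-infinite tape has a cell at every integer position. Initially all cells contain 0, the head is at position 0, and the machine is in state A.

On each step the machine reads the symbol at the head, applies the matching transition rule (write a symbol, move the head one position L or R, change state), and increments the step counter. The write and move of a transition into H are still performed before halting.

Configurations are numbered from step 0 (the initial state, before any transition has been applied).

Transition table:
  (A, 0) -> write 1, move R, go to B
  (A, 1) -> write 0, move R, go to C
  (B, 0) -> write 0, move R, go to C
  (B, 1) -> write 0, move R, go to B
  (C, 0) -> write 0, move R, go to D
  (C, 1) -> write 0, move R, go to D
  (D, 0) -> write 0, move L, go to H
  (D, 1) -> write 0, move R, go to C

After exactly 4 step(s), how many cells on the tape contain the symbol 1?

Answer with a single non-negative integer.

Answer: 1

Derivation:
Step 1: in state A at pos 0, read 0 -> (A,0)->write 1,move R,goto B. Now: state=B, head=1, tape[-1..2]=0100 (head:   ^)
Step 2: in state B at pos 1, read 0 -> (B,0)->write 0,move R,goto C. Now: state=C, head=2, tape[-1..3]=01000 (head:    ^)
Step 3: in state C at pos 2, read 0 -> (C,0)->write 0,move R,goto D. Now: state=D, head=3, tape[-1..4]=010000 (head:     ^)
Step 4: in state D at pos 3, read 0 -> (D,0)->write 0,move L,goto H. Now: state=H, head=2, tape[-1..4]=010000 (head:    ^)
Cells containing 1 after step 4: {0} -> 1 cell(s)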